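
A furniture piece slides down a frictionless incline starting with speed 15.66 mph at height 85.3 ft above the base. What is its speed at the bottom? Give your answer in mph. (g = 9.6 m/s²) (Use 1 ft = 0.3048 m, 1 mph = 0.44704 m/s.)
Convert to SI: v₀ = 7.00065 m/s, h = 25.9994 m
½mv₀² + mgh = ½mv² ⇒ v = √(v₀² + 2gh) = √(7.00065² + 2·9.6·25.9994) = 23.4136 m/s = 52.37 mph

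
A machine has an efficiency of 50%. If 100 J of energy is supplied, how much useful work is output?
W_out = η·W_in = 0.5·100 = 50.0 J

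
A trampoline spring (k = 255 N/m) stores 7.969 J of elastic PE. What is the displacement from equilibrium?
x = √(2·PE/k) = √(2·7.969/255) = 0.25 m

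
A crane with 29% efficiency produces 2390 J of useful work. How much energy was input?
W_in = W_out/η = 2390/0.29 = 8241 J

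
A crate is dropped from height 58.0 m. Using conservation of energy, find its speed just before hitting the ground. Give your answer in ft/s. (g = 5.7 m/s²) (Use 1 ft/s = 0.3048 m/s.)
mgh = ½mv² ⇒ v = √(2gh) = √(2·5.7·58.0) = 25.7138 m/s = 84.36 ft/s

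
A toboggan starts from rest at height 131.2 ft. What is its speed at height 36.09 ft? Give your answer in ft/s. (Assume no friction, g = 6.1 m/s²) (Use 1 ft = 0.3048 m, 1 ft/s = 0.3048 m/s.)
Convert to SI: h₁−h₂ = 28.9895 m
mgh₁ = mgh₂ + ½mv² ⇒ v = √(2g(h₁−h₂)) = √(2·6.1·28.9895) = 18.8062 m/s = 61.7 ft/s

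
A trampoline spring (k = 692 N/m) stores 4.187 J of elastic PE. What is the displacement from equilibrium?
x = √(2·PE/k) = √(2·4.187/692) = 0.11 m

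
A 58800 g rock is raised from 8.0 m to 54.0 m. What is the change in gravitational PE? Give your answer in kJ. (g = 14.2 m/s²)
Convert to SI: m = 58.8 kg, Δh = 46.0 m
ΔPE = mgΔh = (58.8)(14.2)(46.0) = 38408.2 J = 38.41 kJ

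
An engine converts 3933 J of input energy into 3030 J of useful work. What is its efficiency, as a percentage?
η = W_out/W_in = 3030/3933 = 77.04%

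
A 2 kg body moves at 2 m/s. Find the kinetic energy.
KE = ½mv² = ½(2)(2)² = 4.0 J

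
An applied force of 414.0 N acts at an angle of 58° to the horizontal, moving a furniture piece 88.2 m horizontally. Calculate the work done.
W = F·d·cosθ = (414.0)(88.2)cos(58°) = 19350 J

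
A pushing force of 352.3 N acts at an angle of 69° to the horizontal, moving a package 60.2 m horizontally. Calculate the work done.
W = F·d·cosθ = (352.3)(60.2)cos(69°) = 7600 J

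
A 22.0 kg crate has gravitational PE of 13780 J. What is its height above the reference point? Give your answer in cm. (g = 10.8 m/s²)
h = PE/(mg) = 13780.0/(22.0·10.8) = 57.9966 m = 5800 cm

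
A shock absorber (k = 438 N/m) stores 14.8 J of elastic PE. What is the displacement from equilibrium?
x = √(2·PE/k) = √(2·14.8/438) = 0.26 m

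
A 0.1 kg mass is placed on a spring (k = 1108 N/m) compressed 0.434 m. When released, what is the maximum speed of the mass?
½kx² = ½mv² ⇒ v = x√(k/m) = (0.434)√(1108/0.1) = 45.68 m/s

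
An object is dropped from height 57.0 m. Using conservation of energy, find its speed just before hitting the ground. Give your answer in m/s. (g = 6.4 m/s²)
mgh = ½mv² ⇒ v = √(2gh) = √(2·6.4·57.0) = 27.01 m/s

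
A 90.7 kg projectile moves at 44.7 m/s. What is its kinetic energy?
KE = ½mv² = ½(90.7)(44.7)² = 90610 J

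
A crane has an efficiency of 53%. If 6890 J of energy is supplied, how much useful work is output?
W_out = η·W_in = 0.53·6890 = 3651.7 J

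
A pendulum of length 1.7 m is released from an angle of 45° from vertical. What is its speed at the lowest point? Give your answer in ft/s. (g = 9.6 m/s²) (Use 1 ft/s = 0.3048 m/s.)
h = L(1 − cosθ) = 1.7(1 − cos45°) = 0.497918 m
v = √(2gh) = √(2·9.6·0.497918) = 3.09193 m/s = 10.14 ft/s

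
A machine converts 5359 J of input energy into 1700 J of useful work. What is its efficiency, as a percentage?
η = W_out/W_in = 1700/5359 = 31.72%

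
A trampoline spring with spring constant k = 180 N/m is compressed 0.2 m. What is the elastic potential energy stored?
PE = ½kx² = ½(180)(0.2)² = 3.6 J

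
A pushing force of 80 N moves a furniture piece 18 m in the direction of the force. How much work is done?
W = F·d = (80)(18) = 1440 J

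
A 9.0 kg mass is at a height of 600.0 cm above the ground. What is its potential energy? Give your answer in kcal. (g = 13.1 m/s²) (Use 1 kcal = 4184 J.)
Convert to SI: m = 9.0 kg, h = 6.0 m
PE = mgh = (9.0)(13.1)(6.0) = 707.4 J = 0.1691 kcal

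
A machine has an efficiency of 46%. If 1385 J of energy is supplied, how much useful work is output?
W_out = η·W_in = 0.46·1385 = 637.1 J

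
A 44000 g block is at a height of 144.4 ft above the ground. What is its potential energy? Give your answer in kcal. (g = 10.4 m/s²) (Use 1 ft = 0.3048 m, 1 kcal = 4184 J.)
Convert to SI: m = 44.0 kg, h = 44.0131 m
PE = mgh = (44.0)(10.4)(44.0131) = 20140.4 J = 4.814 kcal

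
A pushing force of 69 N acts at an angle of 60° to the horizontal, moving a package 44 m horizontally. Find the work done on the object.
W = F·d·cosθ = (69)(44)cos(60°) = 1518 J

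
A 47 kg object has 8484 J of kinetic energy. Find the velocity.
v = √(2·KE/m) = √(2·8484/47) = 19.0 m/s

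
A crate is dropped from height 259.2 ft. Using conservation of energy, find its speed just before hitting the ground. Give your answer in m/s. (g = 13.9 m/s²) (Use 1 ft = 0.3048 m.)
Convert to SI: h = 79.0042 m
mgh = ½mv² ⇒ v = √(2gh) = √(2·13.9·79.0042) = 46.86 m/s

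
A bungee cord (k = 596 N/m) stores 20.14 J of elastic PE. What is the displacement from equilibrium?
x = √(2·PE/k) = √(2·20.14/596) = 0.26 m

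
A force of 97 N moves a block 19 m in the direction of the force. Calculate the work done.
W = F·d = (97)(19) = 1843 J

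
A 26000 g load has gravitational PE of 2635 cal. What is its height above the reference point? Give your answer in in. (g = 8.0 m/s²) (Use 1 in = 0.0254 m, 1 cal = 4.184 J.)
Convert to SI: m = 26.0 kg, PE = 11024.8 J
h = PE/(mg) = 11024.8/(26.0·8.0) = 53.004 m = 2087 in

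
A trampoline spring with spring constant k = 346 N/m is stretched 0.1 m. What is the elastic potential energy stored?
PE = ½kx² = ½(346)(0.1)² = 1.73 J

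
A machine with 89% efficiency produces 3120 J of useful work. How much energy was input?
W_in = W_out/η = 3120/0.89 = 3506 J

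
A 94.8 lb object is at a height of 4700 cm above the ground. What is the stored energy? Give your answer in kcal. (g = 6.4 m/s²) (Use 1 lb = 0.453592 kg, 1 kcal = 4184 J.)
Convert to SI: m = 43.0005 kg, h = 47.0 m
PE = mgh = (43.0005)(6.4)(47.0) = 12934.6 J = 3.091 kcal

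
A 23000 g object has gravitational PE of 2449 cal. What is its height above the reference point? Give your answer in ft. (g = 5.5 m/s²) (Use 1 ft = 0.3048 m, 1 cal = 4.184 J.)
Convert to SI: m = 23.0 kg, PE = 10246.6 J
h = PE/(mg) = 10246.6/(23.0·5.5) = 81.0009 m = 265.8 ft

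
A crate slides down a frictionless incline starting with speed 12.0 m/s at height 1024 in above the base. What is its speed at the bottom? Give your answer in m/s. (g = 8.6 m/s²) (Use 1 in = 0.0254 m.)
Convert to SI: v₀ = 12.0 m/s, h = 26.0096 m
½mv₀² + mgh = ½mv² ⇒ v = √(v₀² + 2gh) = √(12.0² + 2·8.6·26.0096) = 24.32 m/s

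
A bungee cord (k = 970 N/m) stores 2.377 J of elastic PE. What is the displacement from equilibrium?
x = √(2·PE/k) = √(2·2.377/970) = 0.07001 m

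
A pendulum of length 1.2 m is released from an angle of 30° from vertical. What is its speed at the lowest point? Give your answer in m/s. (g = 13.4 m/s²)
h = L(1 − cosθ) = 1.2(1 − cos30°) = 0.16077 m
v = √(2gh) = √(2·13.4·0.16077) = 2.076 m/s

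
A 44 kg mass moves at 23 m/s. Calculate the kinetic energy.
KE = ½mv² = ½(44)(23)² = 11638.0 J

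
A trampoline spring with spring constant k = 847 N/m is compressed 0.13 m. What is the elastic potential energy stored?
PE = ½kx² = ½(847)(0.13)² = 7.157 J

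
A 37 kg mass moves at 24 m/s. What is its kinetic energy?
KE = ½mv² = ½(37)(24)² = 10656.0 J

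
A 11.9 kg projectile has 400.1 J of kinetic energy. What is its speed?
v = √(2·KE/m) = √(2·400.1/11.9) = 8.2 m/s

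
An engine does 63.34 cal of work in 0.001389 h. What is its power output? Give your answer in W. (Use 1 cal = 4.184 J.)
Convert to SI: W = 265.015 J, t = 5.0004 s
P = W/t = 265.015/5.0004 = 53.0 W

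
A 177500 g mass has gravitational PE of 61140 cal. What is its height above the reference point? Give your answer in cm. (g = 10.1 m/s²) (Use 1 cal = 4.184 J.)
Convert to SI: m = 177.5 kg, PE = 255810 J
h = PE/(mg) = 255810/(177.5·10.1) = 142.691 m = 14270 cm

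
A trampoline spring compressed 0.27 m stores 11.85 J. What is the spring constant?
k = 2·PE/x² = 2·11.85/(0.27)² = 325.1 N/m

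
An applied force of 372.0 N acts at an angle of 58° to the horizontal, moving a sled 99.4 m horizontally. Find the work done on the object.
W = F·d·cosθ = (372.0)(99.4)cos(58°) = 19590 J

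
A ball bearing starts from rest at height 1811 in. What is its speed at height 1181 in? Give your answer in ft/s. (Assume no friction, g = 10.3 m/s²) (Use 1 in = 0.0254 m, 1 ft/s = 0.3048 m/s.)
Convert to SI: h₁−h₂ = 16.002 m
mgh₁ = mgh₂ + ½mv² ⇒ v = √(2g(h₁−h₂)) = √(2·10.3·16.002) = 18.156 m/s = 59.57 ft/s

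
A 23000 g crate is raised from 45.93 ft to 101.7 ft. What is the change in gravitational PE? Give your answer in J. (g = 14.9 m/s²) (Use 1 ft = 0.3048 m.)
Convert to SI: m = 23.0 kg, Δh = 16.9987 m
ΔPE = mgΔh = (23.0)(14.9)(16.9987) = 5825 J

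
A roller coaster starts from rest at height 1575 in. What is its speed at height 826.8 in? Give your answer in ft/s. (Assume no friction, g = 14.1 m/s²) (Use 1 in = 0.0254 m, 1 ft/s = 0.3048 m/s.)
Convert to SI: h₁−h₂ = 19.0043 m
mgh₁ = mgh₂ + ½mv² ⇒ v = √(2g(h₁−h₂)) = √(2·14.1·19.0043) = 23.15 m/s = 75.95 ft/s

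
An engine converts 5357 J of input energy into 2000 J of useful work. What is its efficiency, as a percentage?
η = W_out/W_in = 2000/5357 = 37.33%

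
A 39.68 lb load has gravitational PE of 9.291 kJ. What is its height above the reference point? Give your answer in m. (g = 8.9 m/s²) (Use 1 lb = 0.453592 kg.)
Convert to SI: m = 17.9985 kg, PE = 9291.0 J
h = PE/(mg) = 9291.0/(17.9985·8.9) = 58.0 m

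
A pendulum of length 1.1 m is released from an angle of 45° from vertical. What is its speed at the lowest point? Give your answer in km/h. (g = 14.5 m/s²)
h = L(1 − cosθ) = 1.1(1 − cos45°) = 0.322183 m
v = √(2gh) = √(2·14.5·0.322183) = 3.05668 m/s = 11.0 km/h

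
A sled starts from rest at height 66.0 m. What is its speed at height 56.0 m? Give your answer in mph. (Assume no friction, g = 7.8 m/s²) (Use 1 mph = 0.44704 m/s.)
mgh₁ = mgh₂ + ½mv² ⇒ v = √(2g(h₁−h₂)) = √(2·7.8·10.0) = 12.49 m/s = 27.94 mph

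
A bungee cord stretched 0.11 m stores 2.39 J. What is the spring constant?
k = 2·PE/x² = 2·2.39/(0.11)² = 395.0 N/m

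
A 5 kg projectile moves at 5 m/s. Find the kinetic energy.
KE = ½mv² = ½(5)(5)² = 62.5 J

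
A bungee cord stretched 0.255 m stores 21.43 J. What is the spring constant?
k = 2·PE/x² = 2·21.43/(0.255)² = 659.1 N/m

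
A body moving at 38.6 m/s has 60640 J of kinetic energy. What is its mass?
m = 2·KE/v² = 2·60640/(38.6)² = 81.4 kg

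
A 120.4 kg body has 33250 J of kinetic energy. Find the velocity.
v = √(2·KE/m) = √(2·33250/120.4) = 23.5 m/s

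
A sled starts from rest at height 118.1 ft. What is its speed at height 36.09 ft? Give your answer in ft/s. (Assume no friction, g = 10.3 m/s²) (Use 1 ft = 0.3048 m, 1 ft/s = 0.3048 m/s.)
Convert to SI: h₁−h₂ = 24.9966 m
mgh₁ = mgh₂ + ½mv² ⇒ v = √(2g(h₁−h₂)) = √(2·10.3·24.9966) = 22.6921 m/s = 74.45 ft/s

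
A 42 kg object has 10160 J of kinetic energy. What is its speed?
v = √(2·KE/m) = √(2·10160/42) = 22.0 m/s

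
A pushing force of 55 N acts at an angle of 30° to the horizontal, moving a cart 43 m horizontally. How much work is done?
W = F·d·cosθ = (55)(43)cos(30°) = 2048 J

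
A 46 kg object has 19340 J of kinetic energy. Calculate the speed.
v = √(2·KE/m) = √(2·19340/46) = 29.0 m/s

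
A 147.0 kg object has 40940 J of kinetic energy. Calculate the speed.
v = √(2·KE/m) = √(2·40940/147.0) = 23.6 m/s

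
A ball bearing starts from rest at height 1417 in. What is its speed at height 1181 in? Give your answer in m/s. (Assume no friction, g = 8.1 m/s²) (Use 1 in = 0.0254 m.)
Convert to SI: h₁−h₂ = 5.9944 m
mgh₁ = mgh₂ + ½mv² ⇒ v = √(2g(h₁−h₂)) = √(2·8.1·5.9944) = 9.854 m/s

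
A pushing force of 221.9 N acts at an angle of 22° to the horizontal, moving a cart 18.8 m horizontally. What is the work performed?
W = F·d·cosθ = (221.9)(18.8)cos(22°) = 3868 J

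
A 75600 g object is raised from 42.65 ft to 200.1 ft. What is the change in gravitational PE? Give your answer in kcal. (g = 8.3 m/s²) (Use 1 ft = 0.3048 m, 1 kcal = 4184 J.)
Convert to SI: m = 75.6 kg, Δh = 47.9908 m
ΔPE = mgΔh = (75.6)(8.3)(47.9908) = 30113.2 J = 7.197 kcal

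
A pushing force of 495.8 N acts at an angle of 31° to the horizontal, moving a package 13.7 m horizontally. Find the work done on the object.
W = F·d·cosθ = (495.8)(13.7)cos(31°) = 5822 J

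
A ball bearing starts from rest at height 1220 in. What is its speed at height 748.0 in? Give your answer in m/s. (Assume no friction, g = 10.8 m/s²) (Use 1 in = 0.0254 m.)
Convert to SI: h₁−h₂ = 11.9888 m
mgh₁ = mgh₂ + ½mv² ⇒ v = √(2g(h₁−h₂)) = √(2·10.8·11.9888) = 16.09 m/s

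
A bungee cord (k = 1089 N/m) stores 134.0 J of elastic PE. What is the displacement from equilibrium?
x = √(2·PE/k) = √(2·134.0/1089) = 0.4961 m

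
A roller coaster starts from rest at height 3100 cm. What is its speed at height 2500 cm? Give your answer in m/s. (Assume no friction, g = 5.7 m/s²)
Convert to SI: h₁−h₂ = 6.0 m
mgh₁ = mgh₂ + ½mv² ⇒ v = √(2g(h₁−h₂)) = √(2·5.7·6.0) = 8.27 m/s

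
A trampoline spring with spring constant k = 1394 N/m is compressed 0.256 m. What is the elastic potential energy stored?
PE = ½kx² = ½(1394)(0.256)² = 45.68 J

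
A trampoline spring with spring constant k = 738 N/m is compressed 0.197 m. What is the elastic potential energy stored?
PE = ½kx² = ½(738)(0.197)² = 14.32 J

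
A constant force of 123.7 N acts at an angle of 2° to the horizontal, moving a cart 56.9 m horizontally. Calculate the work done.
W = F·d·cosθ = (123.7)(56.9)cos(2°) = 7034 J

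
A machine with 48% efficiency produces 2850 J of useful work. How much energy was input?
W_in = W_out/η = 2850/0.48 = 5938 J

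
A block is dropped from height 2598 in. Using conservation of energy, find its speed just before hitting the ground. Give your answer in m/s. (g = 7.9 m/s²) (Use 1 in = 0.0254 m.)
Convert to SI: h = 65.9892 m
mgh = ½mv² ⇒ v = √(2gh) = √(2·7.9·65.9892) = 32.29 m/s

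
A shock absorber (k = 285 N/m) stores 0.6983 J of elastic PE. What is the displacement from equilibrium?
x = √(2·PE/k) = √(2·0.6983/285) = 0.07 m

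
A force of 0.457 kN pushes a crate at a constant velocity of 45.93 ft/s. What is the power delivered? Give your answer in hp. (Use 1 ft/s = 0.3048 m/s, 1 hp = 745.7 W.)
Convert to SI: F = 457.0 N, v = 13.9995 m/s
P = Fv = (457.0)(13.9995) = 6397.76 W = 8.58 hp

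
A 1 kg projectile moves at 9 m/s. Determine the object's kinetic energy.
KE = ½mv² = ½(1)(9)² = 40.5 J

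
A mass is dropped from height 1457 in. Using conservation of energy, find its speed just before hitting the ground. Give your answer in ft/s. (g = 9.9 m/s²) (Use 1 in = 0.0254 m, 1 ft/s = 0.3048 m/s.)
Convert to SI: h = 37.0078 m
mgh = ½mv² ⇒ v = √(2gh) = √(2·9.9·37.0078) = 27.0694 m/s = 88.81 ft/s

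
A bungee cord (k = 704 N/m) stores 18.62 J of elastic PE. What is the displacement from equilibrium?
x = √(2·PE/k) = √(2·18.62/704) = 0.23 m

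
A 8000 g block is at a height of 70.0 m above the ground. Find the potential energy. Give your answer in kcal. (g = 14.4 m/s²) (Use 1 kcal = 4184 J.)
Convert to SI: m = 8.0 kg, h = 70.0 m
PE = mgh = (8.0)(14.4)(70.0) = 8064.0 J = 1.927 kcal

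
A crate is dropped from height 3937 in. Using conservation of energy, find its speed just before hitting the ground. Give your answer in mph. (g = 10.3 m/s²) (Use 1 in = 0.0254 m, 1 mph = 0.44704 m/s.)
Convert to SI: h = 99.9998 m
mgh = ½mv² ⇒ v = √(2gh) = √(2·10.3·99.9998) = 45.3872 m/s = 101.5 mph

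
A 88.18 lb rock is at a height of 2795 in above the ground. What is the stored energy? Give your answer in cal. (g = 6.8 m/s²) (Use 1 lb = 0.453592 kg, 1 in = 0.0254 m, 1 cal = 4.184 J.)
Convert to SI: m = 39.9977 kg, h = 70.993 m
PE = mgh = (39.9977)(6.8)(70.993) = 19309.0 J = 4615 cal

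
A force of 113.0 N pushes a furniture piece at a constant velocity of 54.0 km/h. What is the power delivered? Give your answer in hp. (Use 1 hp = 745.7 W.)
Convert to SI: F = 113.0 N, v = 15.0 m/s
P = Fv = (113.0)(15.0) = 1695.0 W = 2.273 hp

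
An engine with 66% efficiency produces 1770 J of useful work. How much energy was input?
W_in = W_out/η = 1770/0.66 = 2682 J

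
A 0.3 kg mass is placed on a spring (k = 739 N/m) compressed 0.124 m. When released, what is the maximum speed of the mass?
½kx² = ½mv² ⇒ v = x√(k/m) = (0.124)√(739/0.3) = 6.154 m/s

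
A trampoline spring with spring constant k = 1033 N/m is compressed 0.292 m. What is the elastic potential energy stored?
PE = ½kx² = ½(1033)(0.292)² = 44.04 J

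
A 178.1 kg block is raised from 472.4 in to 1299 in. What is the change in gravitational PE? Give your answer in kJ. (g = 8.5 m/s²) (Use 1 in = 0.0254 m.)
Convert to SI: m = 178.1 kg, Δh = 20.9956 m
ΔPE = mgΔh = (178.1)(8.5)(20.9956) = 31784.2 J = 31.78 kJ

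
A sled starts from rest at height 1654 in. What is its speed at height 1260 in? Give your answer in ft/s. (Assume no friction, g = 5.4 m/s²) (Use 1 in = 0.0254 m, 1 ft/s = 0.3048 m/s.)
Convert to SI: h₁−h₂ = 10.0076 m
mgh₁ = mgh₂ + ½mv² ⇒ v = √(2g(h₁−h₂)) = √(2·5.4·10.0076) = 10.3963 m/s = 34.11 ft/s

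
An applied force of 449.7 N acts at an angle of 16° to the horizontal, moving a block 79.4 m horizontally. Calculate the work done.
W = F·d·cosθ = (449.7)(79.4)cos(16°) = 34320 J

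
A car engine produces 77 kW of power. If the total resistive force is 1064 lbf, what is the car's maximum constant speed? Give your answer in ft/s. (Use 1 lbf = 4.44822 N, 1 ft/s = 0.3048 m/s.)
Convert to SI: F = 4732.91 N
P = Fv ⇒ v = P/F = 77000 W/4732.91 N = 16.2691 m/s = 53.38 ft/s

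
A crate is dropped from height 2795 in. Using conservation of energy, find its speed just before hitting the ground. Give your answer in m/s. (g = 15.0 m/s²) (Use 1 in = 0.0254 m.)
Convert to SI: h = 70.993 m
mgh = ½mv² ⇒ v = √(2gh) = √(2·15.0·70.993) = 46.15 m/s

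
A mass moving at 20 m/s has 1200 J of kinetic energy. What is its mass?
m = 2·KE/v² = 2·1200/(20)² = 6.0 kg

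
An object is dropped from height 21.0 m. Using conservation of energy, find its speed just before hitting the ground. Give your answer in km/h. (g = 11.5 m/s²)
mgh = ½mv² ⇒ v = √(2gh) = √(2·11.5·21.0) = 21.9773 m/s = 79.12 km/h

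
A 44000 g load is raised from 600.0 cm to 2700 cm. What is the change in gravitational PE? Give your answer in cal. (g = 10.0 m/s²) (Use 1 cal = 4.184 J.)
Convert to SI: m = 44.0 kg, Δh = 21.0 m
ΔPE = mgΔh = (44.0)(10.0)(21.0) = 9240.0 J = 2208 cal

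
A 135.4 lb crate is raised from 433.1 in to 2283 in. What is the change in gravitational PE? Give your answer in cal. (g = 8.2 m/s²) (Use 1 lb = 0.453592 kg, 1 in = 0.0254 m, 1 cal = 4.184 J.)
Convert to SI: m = 61.4164 kg, Δh = 46.9875 m
ΔPE = mgΔh = (61.4164)(8.2)(46.9875) = 23663.5 J = 5656 cal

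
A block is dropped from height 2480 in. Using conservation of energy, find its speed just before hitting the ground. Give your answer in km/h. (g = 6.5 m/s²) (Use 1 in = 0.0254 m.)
Convert to SI: h = 62.992 m
mgh = ½mv² ⇒ v = √(2gh) = √(2·6.5·62.992) = 28.6164 m/s = 103.0 km/h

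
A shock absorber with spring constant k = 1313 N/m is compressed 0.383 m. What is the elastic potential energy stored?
PE = ½kx² = ½(1313)(0.383)² = 96.3 J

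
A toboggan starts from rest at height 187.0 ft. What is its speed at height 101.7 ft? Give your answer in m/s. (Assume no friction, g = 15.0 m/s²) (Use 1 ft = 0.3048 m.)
Convert to SI: h₁−h₂ = 25.9994 m
mgh₁ = mgh₂ + ½mv² ⇒ v = √(2g(h₁−h₂)) = √(2·15.0·25.9994) = 27.93 m/s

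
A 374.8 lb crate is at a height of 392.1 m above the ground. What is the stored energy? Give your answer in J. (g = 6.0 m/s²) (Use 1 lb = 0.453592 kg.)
Convert to SI: m = 170.006 kg, h = 392.1 m
PE = mgh = (170.006)(6.0)(392.1) = 400000 J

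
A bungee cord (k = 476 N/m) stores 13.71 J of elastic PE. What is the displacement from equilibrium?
x = √(2·PE/k) = √(2·13.71/476) = 0.24 m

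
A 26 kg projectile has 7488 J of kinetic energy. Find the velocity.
v = √(2·KE/m) = √(2·7488/26) = 24.0 m/s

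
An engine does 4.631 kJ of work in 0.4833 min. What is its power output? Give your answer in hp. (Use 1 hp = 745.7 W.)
Convert to SI: W = 4631.0 J, t = 28.998 s
P = W/t = 4631.0/28.998 = 159.701 W = 0.2142 hp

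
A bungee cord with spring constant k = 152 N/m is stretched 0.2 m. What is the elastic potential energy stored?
PE = ½kx² = ½(152)(0.2)² = 3.04 J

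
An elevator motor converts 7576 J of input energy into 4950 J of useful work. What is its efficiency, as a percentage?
η = W_out/W_in = 4950/7576 = 65.34%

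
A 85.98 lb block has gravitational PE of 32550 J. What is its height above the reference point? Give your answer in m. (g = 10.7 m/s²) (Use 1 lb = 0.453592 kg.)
Convert to SI: m = 38.9998 kg, PE = 32550.0 J
h = PE/(mg) = 32550.0/(38.9998·10.7) = 78.0 m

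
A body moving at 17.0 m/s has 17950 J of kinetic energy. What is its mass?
m = 2·KE/v² = 2·17950/(17.0)² = 124.2 kg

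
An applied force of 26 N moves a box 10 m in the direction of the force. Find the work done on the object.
W = F·d = (26)(10) = 260.0 J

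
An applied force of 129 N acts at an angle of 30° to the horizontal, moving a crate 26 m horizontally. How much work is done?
W = F·d·cosθ = (129)(26)cos(30°) = 2905 J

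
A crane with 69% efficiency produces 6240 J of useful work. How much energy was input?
W_in = W_out/η = 6240/0.69 = 9043 J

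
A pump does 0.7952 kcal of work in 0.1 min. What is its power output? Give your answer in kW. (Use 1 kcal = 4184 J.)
Convert to SI: W = 3327.12 J, t = 6.0 s
P = W/t = 3327.12/6.0 = 554.519 W = 0.5545 kW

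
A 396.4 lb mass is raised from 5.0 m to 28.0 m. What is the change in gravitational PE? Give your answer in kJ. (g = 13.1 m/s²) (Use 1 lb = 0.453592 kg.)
Convert to SI: m = 179.804 kg, Δh = 23.0 m
ΔPE = mgΔh = (179.804)(13.1)(23.0) = 54174.9 J = 54.17 kJ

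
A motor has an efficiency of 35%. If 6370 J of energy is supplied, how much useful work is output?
W_out = η·W_in = 0.35·6370 = 2229.5 J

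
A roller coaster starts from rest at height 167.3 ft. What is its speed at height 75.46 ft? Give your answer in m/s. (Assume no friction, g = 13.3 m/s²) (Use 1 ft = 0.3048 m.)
Convert to SI: h₁−h₂ = 27.9928 m
mgh₁ = mgh₂ + ½mv² ⇒ v = √(2g(h₁−h₂)) = √(2·13.3·27.9928) = 27.29 m/s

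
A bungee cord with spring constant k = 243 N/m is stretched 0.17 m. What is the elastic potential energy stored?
PE = ½kx² = ½(243)(0.17)² = 3.511 J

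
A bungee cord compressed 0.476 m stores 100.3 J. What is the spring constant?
k = 2·PE/x² = 2·100.3/(0.476)² = 885.4 N/m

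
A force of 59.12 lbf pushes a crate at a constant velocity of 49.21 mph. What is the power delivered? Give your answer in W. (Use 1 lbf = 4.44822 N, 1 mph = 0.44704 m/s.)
Convert to SI: F = 262.979 N, v = 21.9988 m/s
P = Fv = (262.979)(21.9988) = 5785 W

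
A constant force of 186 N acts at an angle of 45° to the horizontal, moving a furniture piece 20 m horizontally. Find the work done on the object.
W = F·d·cosθ = (186)(20)cos(45°) = 2630 J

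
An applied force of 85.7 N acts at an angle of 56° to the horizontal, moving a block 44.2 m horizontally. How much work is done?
W = F·d·cosθ = (85.7)(44.2)cos(56°) = 2118 J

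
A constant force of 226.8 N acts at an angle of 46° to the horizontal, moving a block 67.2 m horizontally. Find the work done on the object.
W = F·d·cosθ = (226.8)(67.2)cos(46°) = 10590 J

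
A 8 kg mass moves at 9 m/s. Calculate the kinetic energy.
KE = ½mv² = ½(8)(9)² = 324.0 J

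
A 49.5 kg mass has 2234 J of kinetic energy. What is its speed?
v = √(2·KE/m) = √(2·2234/49.5) = 9.501 m/s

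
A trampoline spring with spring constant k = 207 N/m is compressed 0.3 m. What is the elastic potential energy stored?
PE = ½kx² = ½(207)(0.3)² = 9.315 J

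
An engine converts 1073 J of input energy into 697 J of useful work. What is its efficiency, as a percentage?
η = W_out/W_in = 697/1073 = 64.96%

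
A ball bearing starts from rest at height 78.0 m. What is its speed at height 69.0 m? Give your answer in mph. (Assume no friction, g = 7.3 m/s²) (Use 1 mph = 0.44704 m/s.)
mgh₁ = mgh₂ + ½mv² ⇒ v = √(2g(h₁−h₂)) = √(2·7.3·9.0) = 11.463 m/s = 25.64 mph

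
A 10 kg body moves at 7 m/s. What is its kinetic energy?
KE = ½mv² = ½(10)(7)² = 245.0 J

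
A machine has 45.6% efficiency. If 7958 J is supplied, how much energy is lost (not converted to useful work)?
W_lost = W_in(1 − η) = 7958·(1 − 0.456) = 4329 J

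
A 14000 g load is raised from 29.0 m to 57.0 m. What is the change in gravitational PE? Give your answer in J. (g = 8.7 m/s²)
Convert to SI: m = 14.0 kg, Δh = 28.0 m
ΔPE = mgΔh = (14.0)(8.7)(28.0) = 3410 J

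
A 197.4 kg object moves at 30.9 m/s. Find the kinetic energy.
KE = ½mv² = ½(197.4)(30.9)² = 94240 J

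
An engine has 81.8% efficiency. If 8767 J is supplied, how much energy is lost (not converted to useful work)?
W_lost = W_in(1 − η) = 8767·(1 − 0.818) = 1596 J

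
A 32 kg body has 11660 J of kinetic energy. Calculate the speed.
v = √(2·KE/m) = √(2·11660/32) = 27.0 m/s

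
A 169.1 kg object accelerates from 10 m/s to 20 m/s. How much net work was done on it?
W = ΔKE = ½m(v₂² − v₁²) = ½(169.1)(20² − 10²) = 25365.0 J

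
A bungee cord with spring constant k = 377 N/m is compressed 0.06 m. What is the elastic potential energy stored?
PE = ½kx² = ½(377)(0.06)² = 0.6786 J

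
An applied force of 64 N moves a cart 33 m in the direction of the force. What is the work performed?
W = F·d = (64)(33) = 2112 J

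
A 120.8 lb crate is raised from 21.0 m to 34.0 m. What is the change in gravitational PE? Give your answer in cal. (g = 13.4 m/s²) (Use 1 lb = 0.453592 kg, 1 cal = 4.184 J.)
Convert to SI: m = 54.7939 kg, Δh = 13.0 m
ΔPE = mgΔh = (54.7939)(13.4)(13.0) = 9545.1 J = 2281 cal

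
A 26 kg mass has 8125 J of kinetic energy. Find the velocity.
v = √(2·KE/m) = √(2·8125/26) = 25.0 m/s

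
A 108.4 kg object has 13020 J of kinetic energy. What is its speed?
v = √(2·KE/m) = √(2·13020/108.4) = 15.5 m/s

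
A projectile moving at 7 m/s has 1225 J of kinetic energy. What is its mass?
m = 2·KE/v² = 2·1225/(7)² = 50.0 kg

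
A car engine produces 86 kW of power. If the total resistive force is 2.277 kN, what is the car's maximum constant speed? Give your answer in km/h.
Convert to SI: F = 2277.0 N
P = Fv ⇒ v = P/F = 86000 W/2277.0 N = 37.769 m/s = 136.0 km/h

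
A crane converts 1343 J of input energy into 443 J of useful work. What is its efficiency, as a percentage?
η = W_out/W_in = 443/1343 = 32.99%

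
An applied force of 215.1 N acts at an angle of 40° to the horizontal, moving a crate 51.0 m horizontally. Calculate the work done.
W = F·d·cosθ = (215.1)(51.0)cos(40°) = 8404 J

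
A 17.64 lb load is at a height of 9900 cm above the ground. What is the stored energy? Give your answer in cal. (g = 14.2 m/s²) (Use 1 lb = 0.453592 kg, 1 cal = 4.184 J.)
Convert to SI: m = 8.00136 kg, h = 99.0 m
PE = mgh = (8.00136)(14.2)(99.0) = 11248.3 J = 2688 cal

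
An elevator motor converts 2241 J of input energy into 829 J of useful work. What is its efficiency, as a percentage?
η = W_out/W_in = 829/2241 = 36.99%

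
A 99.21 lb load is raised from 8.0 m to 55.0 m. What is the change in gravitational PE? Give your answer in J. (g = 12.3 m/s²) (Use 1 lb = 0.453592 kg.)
Convert to SI: m = 45.0009 kg, Δh = 47.0 m
ΔPE = mgΔh = (45.0009)(12.3)(47.0) = 26010 J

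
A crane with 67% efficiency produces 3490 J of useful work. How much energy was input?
W_in = W_out/η = 3490/0.67 = 5209 J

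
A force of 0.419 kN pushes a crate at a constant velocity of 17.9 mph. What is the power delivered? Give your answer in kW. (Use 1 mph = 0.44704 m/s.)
Convert to SI: F = 419.0 N, v = 8.00202 m/s
P = Fv = (419.0)(8.00202) = 3352.84 W = 3.353 kW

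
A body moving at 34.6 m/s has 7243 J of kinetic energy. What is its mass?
m = 2·KE/v² = 2·7243/(34.6)² = 12.1 kg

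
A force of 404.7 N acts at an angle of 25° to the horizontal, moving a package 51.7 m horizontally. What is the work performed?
W = F·d·cosθ = (404.7)(51.7)cos(25°) = 18960 J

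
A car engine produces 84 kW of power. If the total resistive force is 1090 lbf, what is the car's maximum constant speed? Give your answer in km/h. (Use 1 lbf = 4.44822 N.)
Convert to SI: F = 4848.56 N
P = Fv ⇒ v = P/F = 84000 W/4848.56 N = 17.3247 m/s = 62.37 km/h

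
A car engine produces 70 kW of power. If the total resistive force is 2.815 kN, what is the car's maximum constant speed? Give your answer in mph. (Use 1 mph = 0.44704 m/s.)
Convert to SI: F = 2815.0 N
P = Fv ⇒ v = P/F = 70000 W/2815.0 N = 24.8668 m/s = 55.63 mph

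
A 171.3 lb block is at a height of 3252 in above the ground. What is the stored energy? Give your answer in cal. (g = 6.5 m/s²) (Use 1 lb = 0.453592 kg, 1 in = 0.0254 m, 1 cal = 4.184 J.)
Convert to SI: m = 77.7003 kg, h = 82.6008 m
PE = mgh = (77.7003)(6.5)(82.6008) = 41717.7 J = 9971 cal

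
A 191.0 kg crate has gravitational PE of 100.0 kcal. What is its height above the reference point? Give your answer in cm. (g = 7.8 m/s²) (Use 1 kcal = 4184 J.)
Convert to SI: m = 191.0 kg, PE = 418400 J
h = PE/(mg) = 418400/(191.0·7.8) = 280.843 m = 28080 cm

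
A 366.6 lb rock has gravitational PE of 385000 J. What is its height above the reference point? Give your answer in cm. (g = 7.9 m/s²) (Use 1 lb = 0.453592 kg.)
Convert to SI: m = 166.287 kg, PE = 385000 J
h = PE/(mg) = 385000/(166.287·7.9) = 293.073 m = 29310 cm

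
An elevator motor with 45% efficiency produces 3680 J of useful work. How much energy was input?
W_in = W_out/η = 3680/0.45 = 8178 J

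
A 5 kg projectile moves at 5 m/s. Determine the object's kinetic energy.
KE = ½mv² = ½(5)(5)² = 62.5 J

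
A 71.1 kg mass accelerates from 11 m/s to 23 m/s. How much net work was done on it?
W = ΔKE = ½m(v₂² − v₁²) = ½(71.1)(23² − 11²) = 14504.4 J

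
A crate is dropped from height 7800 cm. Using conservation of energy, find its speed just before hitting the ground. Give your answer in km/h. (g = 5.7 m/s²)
Convert to SI: h = 78.0 m
mgh = ½mv² ⇒ v = √(2gh) = √(2·5.7·78.0) = 29.8195 m/s = 107.4 km/h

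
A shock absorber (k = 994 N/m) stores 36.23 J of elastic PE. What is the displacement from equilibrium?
x = √(2·PE/k) = √(2·36.23/994) = 0.27 m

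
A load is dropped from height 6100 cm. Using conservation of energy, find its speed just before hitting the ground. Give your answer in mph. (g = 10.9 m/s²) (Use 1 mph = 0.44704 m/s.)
Convert to SI: h = 61.0 m
mgh = ½mv² ⇒ v = √(2gh) = √(2·10.9·61.0) = 36.4664 m/s = 81.57 mph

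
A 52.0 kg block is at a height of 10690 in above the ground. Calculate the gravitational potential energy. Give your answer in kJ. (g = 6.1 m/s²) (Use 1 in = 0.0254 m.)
Convert to SI: m = 52.0 kg, h = 271.526 m
PE = mgh = (52.0)(6.1)(271.526) = 86128.0 J = 86.13 kJ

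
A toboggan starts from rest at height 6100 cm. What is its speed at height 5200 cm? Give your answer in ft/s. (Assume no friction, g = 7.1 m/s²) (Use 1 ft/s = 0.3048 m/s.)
Convert to SI: h₁−h₂ = 9.0 m
mgh₁ = mgh₂ + ½mv² ⇒ v = √(2g(h₁−h₂)) = √(2·7.1·9.0) = 11.3049 m/s = 37.09 ft/s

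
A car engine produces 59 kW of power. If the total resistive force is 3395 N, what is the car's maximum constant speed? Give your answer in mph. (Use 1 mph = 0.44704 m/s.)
P = Fv ⇒ v = P/F = 59000 W/3395.0 N = 17.3785 m/s = 38.87 mph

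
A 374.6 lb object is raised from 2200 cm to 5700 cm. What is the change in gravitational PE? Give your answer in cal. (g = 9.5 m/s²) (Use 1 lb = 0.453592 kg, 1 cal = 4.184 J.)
Convert to SI: m = 169.916 kg, Δh = 35.0 m
ΔPE = mgΔh = (169.916)(9.5)(35.0) = 56496.9 J = 13500 cal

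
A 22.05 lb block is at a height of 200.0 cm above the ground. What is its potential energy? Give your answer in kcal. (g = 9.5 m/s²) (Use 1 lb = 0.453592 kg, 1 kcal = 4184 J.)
Convert to SI: m = 10.0017 kg, h = 2.0 m
PE = mgh = (10.0017)(9.5)(2.0) = 190.032 J = 0.04542 kcal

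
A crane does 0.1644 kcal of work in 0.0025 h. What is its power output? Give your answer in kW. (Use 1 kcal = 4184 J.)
Convert to SI: W = 687.85 J, t = 9.0 s
P = W/t = 687.85/9.0 = 76.4277 W = 0.07643 kW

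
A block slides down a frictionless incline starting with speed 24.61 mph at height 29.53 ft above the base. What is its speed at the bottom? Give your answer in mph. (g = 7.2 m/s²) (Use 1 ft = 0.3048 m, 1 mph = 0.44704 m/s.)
Convert to SI: v₀ = 11.0017 m/s, h = 9.00074 m
½mv₀² + mgh = ½mv² ⇒ v = √(v₀² + 2gh) = √(11.0017² + 2·7.2·9.00074) = 15.8318 m/s = 35.41 mph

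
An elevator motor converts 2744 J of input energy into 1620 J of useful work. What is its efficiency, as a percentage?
η = W_out/W_in = 1620/2744 = 59.04%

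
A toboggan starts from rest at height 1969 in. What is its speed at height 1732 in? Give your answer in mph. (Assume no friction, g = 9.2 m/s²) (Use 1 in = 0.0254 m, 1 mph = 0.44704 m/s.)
Convert to SI: h₁−h₂ = 6.0198 m
mgh₁ = mgh₂ + ½mv² ⇒ v = √(2g(h₁−h₂)) = √(2·9.2·6.0198) = 10.5245 m/s = 23.54 mph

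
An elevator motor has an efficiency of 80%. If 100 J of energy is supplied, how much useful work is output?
W_out = η·W_in = 0.8·100 = 80.0 J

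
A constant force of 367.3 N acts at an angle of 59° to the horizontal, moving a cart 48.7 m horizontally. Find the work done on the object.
W = F·d·cosθ = (367.3)(48.7)cos(59°) = 9213 J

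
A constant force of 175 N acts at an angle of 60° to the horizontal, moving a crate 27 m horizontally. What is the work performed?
W = F·d·cosθ = (175)(27)cos(60°) = 2363 J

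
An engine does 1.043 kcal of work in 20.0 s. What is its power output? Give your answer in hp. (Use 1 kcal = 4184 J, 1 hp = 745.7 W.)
Convert to SI: W = 4363.91 J, t = 20.0 s
P = W/t = 4363.91/20.0 = 218.196 W = 0.2926 hp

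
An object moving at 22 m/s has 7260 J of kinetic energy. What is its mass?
m = 2·KE/v² = 2·7260/(22)² = 30.0 kg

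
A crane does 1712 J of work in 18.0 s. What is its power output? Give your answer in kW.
P = W/t = 1712.0/18.0 = 95.1111 W = 0.09511 kW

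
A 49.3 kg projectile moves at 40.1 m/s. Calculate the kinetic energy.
KE = ½mv² = ½(49.3)(40.1)² = 39640 J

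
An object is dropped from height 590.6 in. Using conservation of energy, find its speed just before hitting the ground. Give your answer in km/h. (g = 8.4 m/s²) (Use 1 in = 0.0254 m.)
Convert to SI: h = 15.0012 m
mgh = ½mv² ⇒ v = √(2gh) = √(2·8.4·15.0012) = 15.8752 m/s = 57.15 km/h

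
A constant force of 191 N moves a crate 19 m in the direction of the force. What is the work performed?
W = F·d = (191)(19) = 3629 J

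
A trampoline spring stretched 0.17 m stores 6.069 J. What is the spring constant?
k = 2·PE/x² = 2·6.069/(0.17)² = 420.0 N/m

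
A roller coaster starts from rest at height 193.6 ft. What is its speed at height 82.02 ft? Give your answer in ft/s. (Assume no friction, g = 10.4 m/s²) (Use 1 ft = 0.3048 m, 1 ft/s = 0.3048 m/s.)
Convert to SI: h₁−h₂ = 34.0096 m
mgh₁ = mgh₂ + ½mv² ⇒ v = √(2g(h₁−h₂)) = √(2·10.4·34.0096) = 26.597 m/s = 87.26 ft/s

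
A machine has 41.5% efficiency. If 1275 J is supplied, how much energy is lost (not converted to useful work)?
W_lost = W_in(1 − η) = 1275·(1 − 0.415) = 745.9 J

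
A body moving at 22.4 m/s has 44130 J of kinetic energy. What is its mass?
m = 2·KE/v² = 2·44130/(22.4)² = 175.9 kg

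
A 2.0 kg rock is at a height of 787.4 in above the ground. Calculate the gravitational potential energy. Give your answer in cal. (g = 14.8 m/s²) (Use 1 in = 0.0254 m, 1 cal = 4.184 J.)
Convert to SI: m = 2.0 kg, h = 20.0 m
PE = mgh = (2.0)(14.8)(20.0) = 591.999 J = 141.5 cal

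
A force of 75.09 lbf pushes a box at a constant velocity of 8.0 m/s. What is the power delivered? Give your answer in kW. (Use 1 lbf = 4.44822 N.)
Convert to SI: F = 334.017 N, v = 8.0 m/s
P = Fv = (334.017)(8.0) = 2672.13 W = 2.672 kW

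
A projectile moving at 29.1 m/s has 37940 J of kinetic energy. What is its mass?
m = 2·KE/v² = 2·37940/(29.1)² = 89.61 kg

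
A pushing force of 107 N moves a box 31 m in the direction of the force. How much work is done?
W = F·d = (107)(31) = 3317 J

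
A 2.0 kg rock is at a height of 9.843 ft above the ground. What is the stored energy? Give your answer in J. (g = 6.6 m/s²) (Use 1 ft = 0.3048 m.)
Convert to SI: m = 2.0 kg, h = 3.00015 m
PE = mgh = (2.0)(6.6)(3.00015) = 39.6 J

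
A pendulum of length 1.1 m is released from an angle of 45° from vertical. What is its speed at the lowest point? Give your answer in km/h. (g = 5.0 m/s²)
h = L(1 − cosθ) = 1.1(1 − cos45°) = 0.322183 m
v = √(2gh) = √(2·5.0·0.322183) = 1.79494 m/s = 6.462 km/h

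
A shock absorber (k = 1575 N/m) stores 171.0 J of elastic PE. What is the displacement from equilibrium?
x = √(2·PE/k) = √(2·171.0/1575) = 0.466 m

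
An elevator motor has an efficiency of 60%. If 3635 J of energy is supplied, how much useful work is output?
W_out = η·W_in = 0.6·3635 = 2181.0 J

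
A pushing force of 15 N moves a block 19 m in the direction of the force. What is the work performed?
W = F·d = (15)(19) = 285.0 J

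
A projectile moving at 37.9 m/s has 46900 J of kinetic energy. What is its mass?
m = 2·KE/v² = 2·46900/(37.9)² = 65.3 kg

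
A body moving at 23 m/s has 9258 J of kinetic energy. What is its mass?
m = 2·KE/v² = 2·9258/(23)² = 35.0 kg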